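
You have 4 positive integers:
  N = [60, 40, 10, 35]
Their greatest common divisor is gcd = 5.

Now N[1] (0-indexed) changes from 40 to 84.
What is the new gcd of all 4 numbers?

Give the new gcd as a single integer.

Answer: 1

Derivation:
Numbers: [60, 40, 10, 35], gcd = 5
Change: index 1, 40 -> 84
gcd of the OTHER numbers (without index 1): gcd([60, 10, 35]) = 5
New gcd = gcd(g_others, new_val) = gcd(5, 84) = 1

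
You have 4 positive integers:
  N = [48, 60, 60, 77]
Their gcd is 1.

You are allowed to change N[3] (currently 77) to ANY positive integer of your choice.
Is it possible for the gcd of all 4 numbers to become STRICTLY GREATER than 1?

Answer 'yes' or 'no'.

Current gcd = 1
gcd of all OTHER numbers (without N[3]=77): gcd([48, 60, 60]) = 12
The new gcd after any change is gcd(12, new_value).
This can be at most 12.
Since 12 > old gcd 1, the gcd CAN increase (e.g., set N[3] = 12).

Answer: yes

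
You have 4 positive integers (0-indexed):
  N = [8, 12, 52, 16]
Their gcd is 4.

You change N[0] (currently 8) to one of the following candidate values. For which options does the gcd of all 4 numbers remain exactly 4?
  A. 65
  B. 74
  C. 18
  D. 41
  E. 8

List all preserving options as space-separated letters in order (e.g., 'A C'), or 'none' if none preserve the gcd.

Old gcd = 4; gcd of others (without N[0]) = 4
New gcd for candidate v: gcd(4, v). Preserves old gcd iff gcd(4, v) = 4.
  Option A: v=65, gcd(4,65)=1 -> changes
  Option B: v=74, gcd(4,74)=2 -> changes
  Option C: v=18, gcd(4,18)=2 -> changes
  Option D: v=41, gcd(4,41)=1 -> changes
  Option E: v=8, gcd(4,8)=4 -> preserves

Answer: E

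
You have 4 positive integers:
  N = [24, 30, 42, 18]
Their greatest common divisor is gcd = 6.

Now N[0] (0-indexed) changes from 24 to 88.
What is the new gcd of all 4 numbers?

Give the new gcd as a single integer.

Numbers: [24, 30, 42, 18], gcd = 6
Change: index 0, 24 -> 88
gcd of the OTHER numbers (without index 0): gcd([30, 42, 18]) = 6
New gcd = gcd(g_others, new_val) = gcd(6, 88) = 2

Answer: 2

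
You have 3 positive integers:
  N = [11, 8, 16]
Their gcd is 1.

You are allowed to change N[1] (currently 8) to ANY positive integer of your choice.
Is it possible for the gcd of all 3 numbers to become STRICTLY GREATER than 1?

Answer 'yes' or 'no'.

Answer: no

Derivation:
Current gcd = 1
gcd of all OTHER numbers (without N[1]=8): gcd([11, 16]) = 1
The new gcd after any change is gcd(1, new_value).
This can be at most 1.
Since 1 = old gcd 1, the gcd can only stay the same or decrease.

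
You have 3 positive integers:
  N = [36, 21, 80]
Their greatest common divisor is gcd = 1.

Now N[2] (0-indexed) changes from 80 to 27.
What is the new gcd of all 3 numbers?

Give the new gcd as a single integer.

Numbers: [36, 21, 80], gcd = 1
Change: index 2, 80 -> 27
gcd of the OTHER numbers (without index 2): gcd([36, 21]) = 3
New gcd = gcd(g_others, new_val) = gcd(3, 27) = 3

Answer: 3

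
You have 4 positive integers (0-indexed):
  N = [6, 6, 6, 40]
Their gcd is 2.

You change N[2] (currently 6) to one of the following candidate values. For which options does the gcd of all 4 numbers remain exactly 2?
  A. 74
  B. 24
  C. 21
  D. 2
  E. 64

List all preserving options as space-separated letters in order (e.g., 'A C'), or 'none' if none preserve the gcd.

Old gcd = 2; gcd of others (without N[2]) = 2
New gcd for candidate v: gcd(2, v). Preserves old gcd iff gcd(2, v) = 2.
  Option A: v=74, gcd(2,74)=2 -> preserves
  Option B: v=24, gcd(2,24)=2 -> preserves
  Option C: v=21, gcd(2,21)=1 -> changes
  Option D: v=2, gcd(2,2)=2 -> preserves
  Option E: v=64, gcd(2,64)=2 -> preserves

Answer: A B D E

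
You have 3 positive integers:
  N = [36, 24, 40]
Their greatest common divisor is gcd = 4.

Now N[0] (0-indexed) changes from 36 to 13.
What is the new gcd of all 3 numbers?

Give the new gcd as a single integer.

Answer: 1

Derivation:
Numbers: [36, 24, 40], gcd = 4
Change: index 0, 36 -> 13
gcd of the OTHER numbers (without index 0): gcd([24, 40]) = 8
New gcd = gcd(g_others, new_val) = gcd(8, 13) = 1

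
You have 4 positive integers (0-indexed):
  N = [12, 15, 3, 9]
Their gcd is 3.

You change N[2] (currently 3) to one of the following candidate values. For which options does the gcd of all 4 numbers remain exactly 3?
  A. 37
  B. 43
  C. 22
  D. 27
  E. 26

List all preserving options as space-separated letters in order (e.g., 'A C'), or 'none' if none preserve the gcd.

Answer: D

Derivation:
Old gcd = 3; gcd of others (without N[2]) = 3
New gcd for candidate v: gcd(3, v). Preserves old gcd iff gcd(3, v) = 3.
  Option A: v=37, gcd(3,37)=1 -> changes
  Option B: v=43, gcd(3,43)=1 -> changes
  Option C: v=22, gcd(3,22)=1 -> changes
  Option D: v=27, gcd(3,27)=3 -> preserves
  Option E: v=26, gcd(3,26)=1 -> changes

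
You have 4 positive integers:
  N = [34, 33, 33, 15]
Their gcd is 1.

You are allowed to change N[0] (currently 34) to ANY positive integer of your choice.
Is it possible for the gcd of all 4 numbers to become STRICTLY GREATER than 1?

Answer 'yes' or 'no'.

Current gcd = 1
gcd of all OTHER numbers (without N[0]=34): gcd([33, 33, 15]) = 3
The new gcd after any change is gcd(3, new_value).
This can be at most 3.
Since 3 > old gcd 1, the gcd CAN increase (e.g., set N[0] = 3).

Answer: yes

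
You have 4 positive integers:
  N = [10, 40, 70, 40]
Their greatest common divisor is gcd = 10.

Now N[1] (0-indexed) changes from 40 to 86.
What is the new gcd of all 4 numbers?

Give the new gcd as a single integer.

Answer: 2

Derivation:
Numbers: [10, 40, 70, 40], gcd = 10
Change: index 1, 40 -> 86
gcd of the OTHER numbers (without index 1): gcd([10, 70, 40]) = 10
New gcd = gcd(g_others, new_val) = gcd(10, 86) = 2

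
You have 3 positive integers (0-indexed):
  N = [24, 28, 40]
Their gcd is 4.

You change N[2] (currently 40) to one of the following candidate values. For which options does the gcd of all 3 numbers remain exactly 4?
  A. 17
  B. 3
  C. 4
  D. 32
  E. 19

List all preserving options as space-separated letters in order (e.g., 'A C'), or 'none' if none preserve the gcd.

Answer: C D

Derivation:
Old gcd = 4; gcd of others (without N[2]) = 4
New gcd for candidate v: gcd(4, v). Preserves old gcd iff gcd(4, v) = 4.
  Option A: v=17, gcd(4,17)=1 -> changes
  Option B: v=3, gcd(4,3)=1 -> changes
  Option C: v=4, gcd(4,4)=4 -> preserves
  Option D: v=32, gcd(4,32)=4 -> preserves
  Option E: v=19, gcd(4,19)=1 -> changes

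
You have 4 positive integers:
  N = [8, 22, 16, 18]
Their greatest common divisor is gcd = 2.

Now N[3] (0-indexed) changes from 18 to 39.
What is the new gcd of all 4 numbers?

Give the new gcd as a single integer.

Answer: 1

Derivation:
Numbers: [8, 22, 16, 18], gcd = 2
Change: index 3, 18 -> 39
gcd of the OTHER numbers (without index 3): gcd([8, 22, 16]) = 2
New gcd = gcd(g_others, new_val) = gcd(2, 39) = 1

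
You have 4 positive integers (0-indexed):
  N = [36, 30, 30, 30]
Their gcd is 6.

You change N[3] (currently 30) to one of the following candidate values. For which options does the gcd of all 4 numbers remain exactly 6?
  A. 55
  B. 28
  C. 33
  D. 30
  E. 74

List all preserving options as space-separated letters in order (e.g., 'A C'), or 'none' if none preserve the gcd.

Answer: D

Derivation:
Old gcd = 6; gcd of others (without N[3]) = 6
New gcd for candidate v: gcd(6, v). Preserves old gcd iff gcd(6, v) = 6.
  Option A: v=55, gcd(6,55)=1 -> changes
  Option B: v=28, gcd(6,28)=2 -> changes
  Option C: v=33, gcd(6,33)=3 -> changes
  Option D: v=30, gcd(6,30)=6 -> preserves
  Option E: v=74, gcd(6,74)=2 -> changes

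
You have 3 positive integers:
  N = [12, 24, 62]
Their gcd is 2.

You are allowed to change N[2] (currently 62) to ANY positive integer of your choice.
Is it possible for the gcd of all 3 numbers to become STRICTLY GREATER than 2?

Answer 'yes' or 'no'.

Answer: yes

Derivation:
Current gcd = 2
gcd of all OTHER numbers (without N[2]=62): gcd([12, 24]) = 12
The new gcd after any change is gcd(12, new_value).
This can be at most 12.
Since 12 > old gcd 2, the gcd CAN increase (e.g., set N[2] = 12).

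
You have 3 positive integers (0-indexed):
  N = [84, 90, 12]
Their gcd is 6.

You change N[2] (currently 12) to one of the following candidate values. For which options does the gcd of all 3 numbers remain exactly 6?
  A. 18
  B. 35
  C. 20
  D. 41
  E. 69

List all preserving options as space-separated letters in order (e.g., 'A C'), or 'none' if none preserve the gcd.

Old gcd = 6; gcd of others (without N[2]) = 6
New gcd for candidate v: gcd(6, v). Preserves old gcd iff gcd(6, v) = 6.
  Option A: v=18, gcd(6,18)=6 -> preserves
  Option B: v=35, gcd(6,35)=1 -> changes
  Option C: v=20, gcd(6,20)=2 -> changes
  Option D: v=41, gcd(6,41)=1 -> changes
  Option E: v=69, gcd(6,69)=3 -> changes

Answer: A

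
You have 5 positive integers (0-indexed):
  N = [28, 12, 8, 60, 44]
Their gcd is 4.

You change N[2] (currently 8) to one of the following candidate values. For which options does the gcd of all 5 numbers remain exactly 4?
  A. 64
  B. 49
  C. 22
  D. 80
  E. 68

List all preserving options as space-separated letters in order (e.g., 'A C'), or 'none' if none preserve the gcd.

Answer: A D E

Derivation:
Old gcd = 4; gcd of others (without N[2]) = 4
New gcd for candidate v: gcd(4, v). Preserves old gcd iff gcd(4, v) = 4.
  Option A: v=64, gcd(4,64)=4 -> preserves
  Option B: v=49, gcd(4,49)=1 -> changes
  Option C: v=22, gcd(4,22)=2 -> changes
  Option D: v=80, gcd(4,80)=4 -> preserves
  Option E: v=68, gcd(4,68)=4 -> preserves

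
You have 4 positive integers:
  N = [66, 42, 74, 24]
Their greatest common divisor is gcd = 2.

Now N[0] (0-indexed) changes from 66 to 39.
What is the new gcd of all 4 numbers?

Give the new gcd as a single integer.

Answer: 1

Derivation:
Numbers: [66, 42, 74, 24], gcd = 2
Change: index 0, 66 -> 39
gcd of the OTHER numbers (without index 0): gcd([42, 74, 24]) = 2
New gcd = gcd(g_others, new_val) = gcd(2, 39) = 1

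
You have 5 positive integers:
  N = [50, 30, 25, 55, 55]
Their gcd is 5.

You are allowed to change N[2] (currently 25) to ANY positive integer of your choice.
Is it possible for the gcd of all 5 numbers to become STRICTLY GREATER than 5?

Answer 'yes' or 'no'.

Answer: no

Derivation:
Current gcd = 5
gcd of all OTHER numbers (without N[2]=25): gcd([50, 30, 55, 55]) = 5
The new gcd after any change is gcd(5, new_value).
This can be at most 5.
Since 5 = old gcd 5, the gcd can only stay the same or decrease.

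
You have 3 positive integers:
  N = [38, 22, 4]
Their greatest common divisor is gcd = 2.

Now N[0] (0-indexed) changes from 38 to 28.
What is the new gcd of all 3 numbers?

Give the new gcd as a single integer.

Answer: 2

Derivation:
Numbers: [38, 22, 4], gcd = 2
Change: index 0, 38 -> 28
gcd of the OTHER numbers (without index 0): gcd([22, 4]) = 2
New gcd = gcd(g_others, new_val) = gcd(2, 28) = 2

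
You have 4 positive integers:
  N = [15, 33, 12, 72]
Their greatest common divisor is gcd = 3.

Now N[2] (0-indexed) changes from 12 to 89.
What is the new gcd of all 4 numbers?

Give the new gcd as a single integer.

Answer: 1

Derivation:
Numbers: [15, 33, 12, 72], gcd = 3
Change: index 2, 12 -> 89
gcd of the OTHER numbers (without index 2): gcd([15, 33, 72]) = 3
New gcd = gcd(g_others, new_val) = gcd(3, 89) = 1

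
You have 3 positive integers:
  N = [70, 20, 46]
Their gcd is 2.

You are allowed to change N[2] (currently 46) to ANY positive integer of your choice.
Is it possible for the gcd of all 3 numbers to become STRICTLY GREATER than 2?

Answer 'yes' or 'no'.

Current gcd = 2
gcd of all OTHER numbers (without N[2]=46): gcd([70, 20]) = 10
The new gcd after any change is gcd(10, new_value).
This can be at most 10.
Since 10 > old gcd 2, the gcd CAN increase (e.g., set N[2] = 10).

Answer: yes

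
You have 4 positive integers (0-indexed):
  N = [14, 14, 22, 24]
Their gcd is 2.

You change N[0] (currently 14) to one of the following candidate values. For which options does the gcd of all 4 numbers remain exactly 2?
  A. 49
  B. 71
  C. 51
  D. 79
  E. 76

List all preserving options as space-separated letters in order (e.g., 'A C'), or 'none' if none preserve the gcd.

Old gcd = 2; gcd of others (without N[0]) = 2
New gcd for candidate v: gcd(2, v). Preserves old gcd iff gcd(2, v) = 2.
  Option A: v=49, gcd(2,49)=1 -> changes
  Option B: v=71, gcd(2,71)=1 -> changes
  Option C: v=51, gcd(2,51)=1 -> changes
  Option D: v=79, gcd(2,79)=1 -> changes
  Option E: v=76, gcd(2,76)=2 -> preserves

Answer: E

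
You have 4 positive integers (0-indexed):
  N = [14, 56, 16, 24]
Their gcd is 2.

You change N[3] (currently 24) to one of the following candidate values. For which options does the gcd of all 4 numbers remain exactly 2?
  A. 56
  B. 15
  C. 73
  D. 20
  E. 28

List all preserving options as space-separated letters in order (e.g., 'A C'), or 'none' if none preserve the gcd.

Old gcd = 2; gcd of others (without N[3]) = 2
New gcd for candidate v: gcd(2, v). Preserves old gcd iff gcd(2, v) = 2.
  Option A: v=56, gcd(2,56)=2 -> preserves
  Option B: v=15, gcd(2,15)=1 -> changes
  Option C: v=73, gcd(2,73)=1 -> changes
  Option D: v=20, gcd(2,20)=2 -> preserves
  Option E: v=28, gcd(2,28)=2 -> preserves

Answer: A D E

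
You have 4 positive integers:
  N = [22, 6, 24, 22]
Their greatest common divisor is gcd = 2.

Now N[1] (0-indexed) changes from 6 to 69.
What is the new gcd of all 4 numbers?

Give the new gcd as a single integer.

Answer: 1

Derivation:
Numbers: [22, 6, 24, 22], gcd = 2
Change: index 1, 6 -> 69
gcd of the OTHER numbers (without index 1): gcd([22, 24, 22]) = 2
New gcd = gcd(g_others, new_val) = gcd(2, 69) = 1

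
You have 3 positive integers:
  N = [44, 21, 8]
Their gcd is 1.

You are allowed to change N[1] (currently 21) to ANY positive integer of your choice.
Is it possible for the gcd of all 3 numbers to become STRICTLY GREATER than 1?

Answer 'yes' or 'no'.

Current gcd = 1
gcd of all OTHER numbers (without N[1]=21): gcd([44, 8]) = 4
The new gcd after any change is gcd(4, new_value).
This can be at most 4.
Since 4 > old gcd 1, the gcd CAN increase (e.g., set N[1] = 4).

Answer: yes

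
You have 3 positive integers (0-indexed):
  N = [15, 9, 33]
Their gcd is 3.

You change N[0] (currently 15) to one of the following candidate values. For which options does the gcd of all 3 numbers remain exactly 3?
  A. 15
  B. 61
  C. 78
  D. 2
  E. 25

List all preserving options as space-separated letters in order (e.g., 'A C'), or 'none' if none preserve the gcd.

Answer: A C

Derivation:
Old gcd = 3; gcd of others (without N[0]) = 3
New gcd for candidate v: gcd(3, v). Preserves old gcd iff gcd(3, v) = 3.
  Option A: v=15, gcd(3,15)=3 -> preserves
  Option B: v=61, gcd(3,61)=1 -> changes
  Option C: v=78, gcd(3,78)=3 -> preserves
  Option D: v=2, gcd(3,2)=1 -> changes
  Option E: v=25, gcd(3,25)=1 -> changes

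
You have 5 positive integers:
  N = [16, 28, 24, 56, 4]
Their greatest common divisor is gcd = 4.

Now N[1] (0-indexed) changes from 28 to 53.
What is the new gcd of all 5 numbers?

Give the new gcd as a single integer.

Answer: 1

Derivation:
Numbers: [16, 28, 24, 56, 4], gcd = 4
Change: index 1, 28 -> 53
gcd of the OTHER numbers (without index 1): gcd([16, 24, 56, 4]) = 4
New gcd = gcd(g_others, new_val) = gcd(4, 53) = 1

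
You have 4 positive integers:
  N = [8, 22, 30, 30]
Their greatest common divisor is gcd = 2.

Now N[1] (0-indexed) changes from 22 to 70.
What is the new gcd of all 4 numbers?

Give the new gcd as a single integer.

Numbers: [8, 22, 30, 30], gcd = 2
Change: index 1, 22 -> 70
gcd of the OTHER numbers (without index 1): gcd([8, 30, 30]) = 2
New gcd = gcd(g_others, new_val) = gcd(2, 70) = 2

Answer: 2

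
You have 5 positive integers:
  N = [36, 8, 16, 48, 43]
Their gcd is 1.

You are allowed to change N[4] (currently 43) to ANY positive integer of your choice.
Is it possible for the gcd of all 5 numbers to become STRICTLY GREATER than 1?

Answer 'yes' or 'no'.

Answer: yes

Derivation:
Current gcd = 1
gcd of all OTHER numbers (without N[4]=43): gcd([36, 8, 16, 48]) = 4
The new gcd after any change is gcd(4, new_value).
This can be at most 4.
Since 4 > old gcd 1, the gcd CAN increase (e.g., set N[4] = 4).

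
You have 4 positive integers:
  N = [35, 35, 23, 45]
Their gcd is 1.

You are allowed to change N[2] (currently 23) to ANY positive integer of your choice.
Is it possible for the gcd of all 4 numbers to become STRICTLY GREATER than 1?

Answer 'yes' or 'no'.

Current gcd = 1
gcd of all OTHER numbers (without N[2]=23): gcd([35, 35, 45]) = 5
The new gcd after any change is gcd(5, new_value).
This can be at most 5.
Since 5 > old gcd 1, the gcd CAN increase (e.g., set N[2] = 5).

Answer: yes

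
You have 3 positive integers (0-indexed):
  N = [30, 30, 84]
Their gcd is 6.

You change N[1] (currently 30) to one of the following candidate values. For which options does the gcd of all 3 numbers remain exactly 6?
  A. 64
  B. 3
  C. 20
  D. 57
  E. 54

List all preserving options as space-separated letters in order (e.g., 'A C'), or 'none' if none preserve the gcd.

Old gcd = 6; gcd of others (without N[1]) = 6
New gcd for candidate v: gcd(6, v). Preserves old gcd iff gcd(6, v) = 6.
  Option A: v=64, gcd(6,64)=2 -> changes
  Option B: v=3, gcd(6,3)=3 -> changes
  Option C: v=20, gcd(6,20)=2 -> changes
  Option D: v=57, gcd(6,57)=3 -> changes
  Option E: v=54, gcd(6,54)=6 -> preserves

Answer: E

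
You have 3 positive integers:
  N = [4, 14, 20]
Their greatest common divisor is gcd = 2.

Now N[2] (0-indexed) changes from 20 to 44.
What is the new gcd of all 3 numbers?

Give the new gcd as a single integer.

Numbers: [4, 14, 20], gcd = 2
Change: index 2, 20 -> 44
gcd of the OTHER numbers (without index 2): gcd([4, 14]) = 2
New gcd = gcd(g_others, new_val) = gcd(2, 44) = 2

Answer: 2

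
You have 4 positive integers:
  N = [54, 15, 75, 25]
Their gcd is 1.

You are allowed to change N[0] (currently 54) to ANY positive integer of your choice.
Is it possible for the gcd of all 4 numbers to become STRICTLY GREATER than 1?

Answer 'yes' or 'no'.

Answer: yes

Derivation:
Current gcd = 1
gcd of all OTHER numbers (without N[0]=54): gcd([15, 75, 25]) = 5
The new gcd after any change is gcd(5, new_value).
This can be at most 5.
Since 5 > old gcd 1, the gcd CAN increase (e.g., set N[0] = 5).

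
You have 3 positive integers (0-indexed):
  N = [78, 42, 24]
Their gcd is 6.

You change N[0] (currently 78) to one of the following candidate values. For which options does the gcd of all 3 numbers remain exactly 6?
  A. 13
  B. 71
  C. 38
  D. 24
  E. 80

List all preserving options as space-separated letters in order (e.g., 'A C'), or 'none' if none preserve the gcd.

Answer: D

Derivation:
Old gcd = 6; gcd of others (without N[0]) = 6
New gcd for candidate v: gcd(6, v). Preserves old gcd iff gcd(6, v) = 6.
  Option A: v=13, gcd(6,13)=1 -> changes
  Option B: v=71, gcd(6,71)=1 -> changes
  Option C: v=38, gcd(6,38)=2 -> changes
  Option D: v=24, gcd(6,24)=6 -> preserves
  Option E: v=80, gcd(6,80)=2 -> changes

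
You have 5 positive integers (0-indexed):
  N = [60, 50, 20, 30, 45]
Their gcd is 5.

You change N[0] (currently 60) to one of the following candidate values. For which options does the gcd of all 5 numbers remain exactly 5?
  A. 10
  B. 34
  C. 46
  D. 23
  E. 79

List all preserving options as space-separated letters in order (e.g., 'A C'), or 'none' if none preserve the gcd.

Answer: A

Derivation:
Old gcd = 5; gcd of others (without N[0]) = 5
New gcd for candidate v: gcd(5, v). Preserves old gcd iff gcd(5, v) = 5.
  Option A: v=10, gcd(5,10)=5 -> preserves
  Option B: v=34, gcd(5,34)=1 -> changes
  Option C: v=46, gcd(5,46)=1 -> changes
  Option D: v=23, gcd(5,23)=1 -> changes
  Option E: v=79, gcd(5,79)=1 -> changes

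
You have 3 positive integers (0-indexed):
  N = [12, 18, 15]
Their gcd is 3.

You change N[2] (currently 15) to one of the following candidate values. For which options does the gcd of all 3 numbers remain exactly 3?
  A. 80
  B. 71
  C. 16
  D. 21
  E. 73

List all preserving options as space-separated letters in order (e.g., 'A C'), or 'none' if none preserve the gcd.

Answer: D

Derivation:
Old gcd = 3; gcd of others (without N[2]) = 6
New gcd for candidate v: gcd(6, v). Preserves old gcd iff gcd(6, v) = 3.
  Option A: v=80, gcd(6,80)=2 -> changes
  Option B: v=71, gcd(6,71)=1 -> changes
  Option C: v=16, gcd(6,16)=2 -> changes
  Option D: v=21, gcd(6,21)=3 -> preserves
  Option E: v=73, gcd(6,73)=1 -> changes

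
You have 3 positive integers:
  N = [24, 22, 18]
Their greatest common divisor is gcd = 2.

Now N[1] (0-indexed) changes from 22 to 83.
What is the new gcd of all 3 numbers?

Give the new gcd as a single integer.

Answer: 1

Derivation:
Numbers: [24, 22, 18], gcd = 2
Change: index 1, 22 -> 83
gcd of the OTHER numbers (without index 1): gcd([24, 18]) = 6
New gcd = gcd(g_others, new_val) = gcd(6, 83) = 1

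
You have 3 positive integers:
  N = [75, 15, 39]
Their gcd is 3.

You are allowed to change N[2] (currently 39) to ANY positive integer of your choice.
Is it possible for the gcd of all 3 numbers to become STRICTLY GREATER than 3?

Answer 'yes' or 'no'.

Answer: yes

Derivation:
Current gcd = 3
gcd of all OTHER numbers (without N[2]=39): gcd([75, 15]) = 15
The new gcd after any change is gcd(15, new_value).
This can be at most 15.
Since 15 > old gcd 3, the gcd CAN increase (e.g., set N[2] = 15).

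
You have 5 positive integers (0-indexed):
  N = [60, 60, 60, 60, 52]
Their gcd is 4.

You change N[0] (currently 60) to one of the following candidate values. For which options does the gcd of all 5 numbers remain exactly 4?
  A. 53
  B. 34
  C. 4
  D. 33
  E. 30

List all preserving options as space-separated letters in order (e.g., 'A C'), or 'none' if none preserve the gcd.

Old gcd = 4; gcd of others (without N[0]) = 4
New gcd for candidate v: gcd(4, v). Preserves old gcd iff gcd(4, v) = 4.
  Option A: v=53, gcd(4,53)=1 -> changes
  Option B: v=34, gcd(4,34)=2 -> changes
  Option C: v=4, gcd(4,4)=4 -> preserves
  Option D: v=33, gcd(4,33)=1 -> changes
  Option E: v=30, gcd(4,30)=2 -> changes

Answer: C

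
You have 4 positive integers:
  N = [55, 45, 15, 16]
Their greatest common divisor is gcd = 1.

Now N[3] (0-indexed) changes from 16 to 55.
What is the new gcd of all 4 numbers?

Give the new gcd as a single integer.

Answer: 5

Derivation:
Numbers: [55, 45, 15, 16], gcd = 1
Change: index 3, 16 -> 55
gcd of the OTHER numbers (without index 3): gcd([55, 45, 15]) = 5
New gcd = gcd(g_others, new_val) = gcd(5, 55) = 5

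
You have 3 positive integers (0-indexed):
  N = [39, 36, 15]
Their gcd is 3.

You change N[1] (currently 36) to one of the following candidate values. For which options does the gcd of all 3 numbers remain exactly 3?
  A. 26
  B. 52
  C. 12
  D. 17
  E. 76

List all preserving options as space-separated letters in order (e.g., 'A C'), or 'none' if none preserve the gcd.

Old gcd = 3; gcd of others (without N[1]) = 3
New gcd for candidate v: gcd(3, v). Preserves old gcd iff gcd(3, v) = 3.
  Option A: v=26, gcd(3,26)=1 -> changes
  Option B: v=52, gcd(3,52)=1 -> changes
  Option C: v=12, gcd(3,12)=3 -> preserves
  Option D: v=17, gcd(3,17)=1 -> changes
  Option E: v=76, gcd(3,76)=1 -> changes

Answer: C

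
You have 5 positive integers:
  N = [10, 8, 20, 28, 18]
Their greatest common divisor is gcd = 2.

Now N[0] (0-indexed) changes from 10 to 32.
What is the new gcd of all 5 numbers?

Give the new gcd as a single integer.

Numbers: [10, 8, 20, 28, 18], gcd = 2
Change: index 0, 10 -> 32
gcd of the OTHER numbers (without index 0): gcd([8, 20, 28, 18]) = 2
New gcd = gcd(g_others, new_val) = gcd(2, 32) = 2

Answer: 2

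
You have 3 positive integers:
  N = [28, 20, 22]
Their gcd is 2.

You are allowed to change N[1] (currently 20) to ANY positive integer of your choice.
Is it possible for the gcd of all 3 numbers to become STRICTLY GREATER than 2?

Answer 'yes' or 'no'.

Answer: no

Derivation:
Current gcd = 2
gcd of all OTHER numbers (without N[1]=20): gcd([28, 22]) = 2
The new gcd after any change is gcd(2, new_value).
This can be at most 2.
Since 2 = old gcd 2, the gcd can only stay the same or decrease.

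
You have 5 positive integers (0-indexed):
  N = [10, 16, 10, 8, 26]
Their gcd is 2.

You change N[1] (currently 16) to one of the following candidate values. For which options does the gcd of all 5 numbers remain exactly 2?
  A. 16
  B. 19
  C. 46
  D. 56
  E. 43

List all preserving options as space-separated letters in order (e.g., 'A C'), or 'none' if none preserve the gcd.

Answer: A C D

Derivation:
Old gcd = 2; gcd of others (without N[1]) = 2
New gcd for candidate v: gcd(2, v). Preserves old gcd iff gcd(2, v) = 2.
  Option A: v=16, gcd(2,16)=2 -> preserves
  Option B: v=19, gcd(2,19)=1 -> changes
  Option C: v=46, gcd(2,46)=2 -> preserves
  Option D: v=56, gcd(2,56)=2 -> preserves
  Option E: v=43, gcd(2,43)=1 -> changes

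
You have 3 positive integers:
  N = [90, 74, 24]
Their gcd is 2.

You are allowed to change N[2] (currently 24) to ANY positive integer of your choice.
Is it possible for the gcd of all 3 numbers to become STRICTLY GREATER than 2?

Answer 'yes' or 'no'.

Answer: no

Derivation:
Current gcd = 2
gcd of all OTHER numbers (without N[2]=24): gcd([90, 74]) = 2
The new gcd after any change is gcd(2, new_value).
This can be at most 2.
Since 2 = old gcd 2, the gcd can only stay the same or decrease.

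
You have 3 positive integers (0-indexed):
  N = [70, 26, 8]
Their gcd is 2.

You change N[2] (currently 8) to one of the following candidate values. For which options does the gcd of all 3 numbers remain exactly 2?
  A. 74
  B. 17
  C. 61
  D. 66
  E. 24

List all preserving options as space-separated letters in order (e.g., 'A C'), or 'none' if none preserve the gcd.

Old gcd = 2; gcd of others (without N[2]) = 2
New gcd for candidate v: gcd(2, v). Preserves old gcd iff gcd(2, v) = 2.
  Option A: v=74, gcd(2,74)=2 -> preserves
  Option B: v=17, gcd(2,17)=1 -> changes
  Option C: v=61, gcd(2,61)=1 -> changes
  Option D: v=66, gcd(2,66)=2 -> preserves
  Option E: v=24, gcd(2,24)=2 -> preserves

Answer: A D E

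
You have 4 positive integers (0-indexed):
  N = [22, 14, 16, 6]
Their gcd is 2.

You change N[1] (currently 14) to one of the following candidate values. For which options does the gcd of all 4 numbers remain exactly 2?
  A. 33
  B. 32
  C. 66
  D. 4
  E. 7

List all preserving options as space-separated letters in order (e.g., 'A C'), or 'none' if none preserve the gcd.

Answer: B C D

Derivation:
Old gcd = 2; gcd of others (without N[1]) = 2
New gcd for candidate v: gcd(2, v). Preserves old gcd iff gcd(2, v) = 2.
  Option A: v=33, gcd(2,33)=1 -> changes
  Option B: v=32, gcd(2,32)=2 -> preserves
  Option C: v=66, gcd(2,66)=2 -> preserves
  Option D: v=4, gcd(2,4)=2 -> preserves
  Option E: v=7, gcd(2,7)=1 -> changes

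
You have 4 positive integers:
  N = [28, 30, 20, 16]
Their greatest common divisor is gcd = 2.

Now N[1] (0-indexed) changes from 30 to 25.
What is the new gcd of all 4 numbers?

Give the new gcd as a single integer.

Numbers: [28, 30, 20, 16], gcd = 2
Change: index 1, 30 -> 25
gcd of the OTHER numbers (without index 1): gcd([28, 20, 16]) = 4
New gcd = gcd(g_others, new_val) = gcd(4, 25) = 1

Answer: 1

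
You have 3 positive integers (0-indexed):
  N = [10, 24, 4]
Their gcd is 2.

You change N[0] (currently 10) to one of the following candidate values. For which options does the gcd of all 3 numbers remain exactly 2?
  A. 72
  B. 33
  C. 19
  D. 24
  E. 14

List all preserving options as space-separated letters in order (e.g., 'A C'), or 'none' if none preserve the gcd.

Answer: E

Derivation:
Old gcd = 2; gcd of others (without N[0]) = 4
New gcd for candidate v: gcd(4, v). Preserves old gcd iff gcd(4, v) = 2.
  Option A: v=72, gcd(4,72)=4 -> changes
  Option B: v=33, gcd(4,33)=1 -> changes
  Option C: v=19, gcd(4,19)=1 -> changes
  Option D: v=24, gcd(4,24)=4 -> changes
  Option E: v=14, gcd(4,14)=2 -> preserves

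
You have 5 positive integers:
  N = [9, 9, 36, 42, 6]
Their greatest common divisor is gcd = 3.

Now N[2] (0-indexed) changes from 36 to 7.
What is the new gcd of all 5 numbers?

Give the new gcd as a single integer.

Numbers: [9, 9, 36, 42, 6], gcd = 3
Change: index 2, 36 -> 7
gcd of the OTHER numbers (without index 2): gcd([9, 9, 42, 6]) = 3
New gcd = gcd(g_others, new_val) = gcd(3, 7) = 1

Answer: 1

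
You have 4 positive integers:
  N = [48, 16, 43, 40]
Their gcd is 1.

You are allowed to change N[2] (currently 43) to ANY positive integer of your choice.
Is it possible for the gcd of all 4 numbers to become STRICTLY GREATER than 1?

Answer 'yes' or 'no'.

Answer: yes

Derivation:
Current gcd = 1
gcd of all OTHER numbers (without N[2]=43): gcd([48, 16, 40]) = 8
The new gcd after any change is gcd(8, new_value).
This can be at most 8.
Since 8 > old gcd 1, the gcd CAN increase (e.g., set N[2] = 8).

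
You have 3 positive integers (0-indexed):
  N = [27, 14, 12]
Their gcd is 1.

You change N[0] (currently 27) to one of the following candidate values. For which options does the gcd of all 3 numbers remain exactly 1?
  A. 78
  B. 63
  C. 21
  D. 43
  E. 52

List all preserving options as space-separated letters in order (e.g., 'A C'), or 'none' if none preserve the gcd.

Old gcd = 1; gcd of others (without N[0]) = 2
New gcd for candidate v: gcd(2, v). Preserves old gcd iff gcd(2, v) = 1.
  Option A: v=78, gcd(2,78)=2 -> changes
  Option B: v=63, gcd(2,63)=1 -> preserves
  Option C: v=21, gcd(2,21)=1 -> preserves
  Option D: v=43, gcd(2,43)=1 -> preserves
  Option E: v=52, gcd(2,52)=2 -> changes

Answer: B C D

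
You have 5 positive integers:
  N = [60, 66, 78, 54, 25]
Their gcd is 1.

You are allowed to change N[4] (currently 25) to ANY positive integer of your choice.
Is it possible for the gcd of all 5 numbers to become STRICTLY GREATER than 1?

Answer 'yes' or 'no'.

Answer: yes

Derivation:
Current gcd = 1
gcd of all OTHER numbers (without N[4]=25): gcd([60, 66, 78, 54]) = 6
The new gcd after any change is gcd(6, new_value).
This can be at most 6.
Since 6 > old gcd 1, the gcd CAN increase (e.g., set N[4] = 6).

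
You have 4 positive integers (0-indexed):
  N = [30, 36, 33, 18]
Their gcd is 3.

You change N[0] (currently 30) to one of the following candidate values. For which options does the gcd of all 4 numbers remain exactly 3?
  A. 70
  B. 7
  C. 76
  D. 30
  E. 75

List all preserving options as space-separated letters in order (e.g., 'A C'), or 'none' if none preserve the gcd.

Old gcd = 3; gcd of others (without N[0]) = 3
New gcd for candidate v: gcd(3, v). Preserves old gcd iff gcd(3, v) = 3.
  Option A: v=70, gcd(3,70)=1 -> changes
  Option B: v=7, gcd(3,7)=1 -> changes
  Option C: v=76, gcd(3,76)=1 -> changes
  Option D: v=30, gcd(3,30)=3 -> preserves
  Option E: v=75, gcd(3,75)=3 -> preserves

Answer: D E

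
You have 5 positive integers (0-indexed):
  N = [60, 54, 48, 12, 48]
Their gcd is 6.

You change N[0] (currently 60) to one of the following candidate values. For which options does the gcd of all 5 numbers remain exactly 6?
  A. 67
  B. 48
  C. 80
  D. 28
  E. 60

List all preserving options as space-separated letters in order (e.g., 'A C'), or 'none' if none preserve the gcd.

Answer: B E

Derivation:
Old gcd = 6; gcd of others (without N[0]) = 6
New gcd for candidate v: gcd(6, v). Preserves old gcd iff gcd(6, v) = 6.
  Option A: v=67, gcd(6,67)=1 -> changes
  Option B: v=48, gcd(6,48)=6 -> preserves
  Option C: v=80, gcd(6,80)=2 -> changes
  Option D: v=28, gcd(6,28)=2 -> changes
  Option E: v=60, gcd(6,60)=6 -> preserves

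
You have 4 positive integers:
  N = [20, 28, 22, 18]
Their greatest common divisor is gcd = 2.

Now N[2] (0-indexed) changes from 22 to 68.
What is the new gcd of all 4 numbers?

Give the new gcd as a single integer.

Numbers: [20, 28, 22, 18], gcd = 2
Change: index 2, 22 -> 68
gcd of the OTHER numbers (without index 2): gcd([20, 28, 18]) = 2
New gcd = gcd(g_others, new_val) = gcd(2, 68) = 2

Answer: 2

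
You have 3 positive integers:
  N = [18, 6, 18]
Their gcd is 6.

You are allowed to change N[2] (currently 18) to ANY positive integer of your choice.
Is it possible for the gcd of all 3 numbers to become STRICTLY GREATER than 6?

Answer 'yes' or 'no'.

Current gcd = 6
gcd of all OTHER numbers (without N[2]=18): gcd([18, 6]) = 6
The new gcd after any change is gcd(6, new_value).
This can be at most 6.
Since 6 = old gcd 6, the gcd can only stay the same or decrease.

Answer: no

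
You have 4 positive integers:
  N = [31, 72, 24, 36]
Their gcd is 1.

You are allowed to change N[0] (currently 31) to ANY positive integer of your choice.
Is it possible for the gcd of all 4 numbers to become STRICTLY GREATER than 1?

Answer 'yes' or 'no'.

Answer: yes

Derivation:
Current gcd = 1
gcd of all OTHER numbers (without N[0]=31): gcd([72, 24, 36]) = 12
The new gcd after any change is gcd(12, new_value).
This can be at most 12.
Since 12 > old gcd 1, the gcd CAN increase (e.g., set N[0] = 12).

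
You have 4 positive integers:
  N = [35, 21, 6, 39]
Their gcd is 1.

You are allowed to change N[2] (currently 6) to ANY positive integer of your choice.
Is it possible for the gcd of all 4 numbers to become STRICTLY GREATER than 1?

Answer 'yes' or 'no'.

Current gcd = 1
gcd of all OTHER numbers (without N[2]=6): gcd([35, 21, 39]) = 1
The new gcd after any change is gcd(1, new_value).
This can be at most 1.
Since 1 = old gcd 1, the gcd can only stay the same or decrease.

Answer: no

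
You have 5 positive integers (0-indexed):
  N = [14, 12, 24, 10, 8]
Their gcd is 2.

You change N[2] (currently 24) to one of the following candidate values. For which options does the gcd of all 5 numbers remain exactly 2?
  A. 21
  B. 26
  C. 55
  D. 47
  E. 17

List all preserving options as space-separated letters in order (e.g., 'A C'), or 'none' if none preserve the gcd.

Answer: B

Derivation:
Old gcd = 2; gcd of others (without N[2]) = 2
New gcd for candidate v: gcd(2, v). Preserves old gcd iff gcd(2, v) = 2.
  Option A: v=21, gcd(2,21)=1 -> changes
  Option B: v=26, gcd(2,26)=2 -> preserves
  Option C: v=55, gcd(2,55)=1 -> changes
  Option D: v=47, gcd(2,47)=1 -> changes
  Option E: v=17, gcd(2,17)=1 -> changes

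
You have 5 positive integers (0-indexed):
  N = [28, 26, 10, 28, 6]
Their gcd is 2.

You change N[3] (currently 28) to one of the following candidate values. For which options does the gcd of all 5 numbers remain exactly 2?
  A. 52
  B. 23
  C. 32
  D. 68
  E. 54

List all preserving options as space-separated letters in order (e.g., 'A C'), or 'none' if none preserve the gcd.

Answer: A C D E

Derivation:
Old gcd = 2; gcd of others (without N[3]) = 2
New gcd for candidate v: gcd(2, v). Preserves old gcd iff gcd(2, v) = 2.
  Option A: v=52, gcd(2,52)=2 -> preserves
  Option B: v=23, gcd(2,23)=1 -> changes
  Option C: v=32, gcd(2,32)=2 -> preserves
  Option D: v=68, gcd(2,68)=2 -> preserves
  Option E: v=54, gcd(2,54)=2 -> preserves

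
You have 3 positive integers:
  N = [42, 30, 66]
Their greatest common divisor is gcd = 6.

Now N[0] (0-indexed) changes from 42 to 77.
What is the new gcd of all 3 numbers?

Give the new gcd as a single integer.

Answer: 1

Derivation:
Numbers: [42, 30, 66], gcd = 6
Change: index 0, 42 -> 77
gcd of the OTHER numbers (without index 0): gcd([30, 66]) = 6
New gcd = gcd(g_others, new_val) = gcd(6, 77) = 1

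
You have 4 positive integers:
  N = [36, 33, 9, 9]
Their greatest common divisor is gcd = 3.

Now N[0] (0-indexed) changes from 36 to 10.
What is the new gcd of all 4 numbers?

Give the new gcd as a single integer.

Answer: 1

Derivation:
Numbers: [36, 33, 9, 9], gcd = 3
Change: index 0, 36 -> 10
gcd of the OTHER numbers (without index 0): gcd([33, 9, 9]) = 3
New gcd = gcd(g_others, new_val) = gcd(3, 10) = 1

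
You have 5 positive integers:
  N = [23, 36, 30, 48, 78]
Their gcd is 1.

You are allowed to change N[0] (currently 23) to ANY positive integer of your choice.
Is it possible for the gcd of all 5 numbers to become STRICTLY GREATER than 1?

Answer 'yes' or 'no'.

Answer: yes

Derivation:
Current gcd = 1
gcd of all OTHER numbers (without N[0]=23): gcd([36, 30, 48, 78]) = 6
The new gcd after any change is gcd(6, new_value).
This can be at most 6.
Since 6 > old gcd 1, the gcd CAN increase (e.g., set N[0] = 6).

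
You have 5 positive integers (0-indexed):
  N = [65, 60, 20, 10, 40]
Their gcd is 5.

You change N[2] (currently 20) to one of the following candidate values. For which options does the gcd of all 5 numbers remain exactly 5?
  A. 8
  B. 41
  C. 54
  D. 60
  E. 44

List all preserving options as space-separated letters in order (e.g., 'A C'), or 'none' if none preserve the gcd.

Answer: D

Derivation:
Old gcd = 5; gcd of others (without N[2]) = 5
New gcd for candidate v: gcd(5, v). Preserves old gcd iff gcd(5, v) = 5.
  Option A: v=8, gcd(5,8)=1 -> changes
  Option B: v=41, gcd(5,41)=1 -> changes
  Option C: v=54, gcd(5,54)=1 -> changes
  Option D: v=60, gcd(5,60)=5 -> preserves
  Option E: v=44, gcd(5,44)=1 -> changes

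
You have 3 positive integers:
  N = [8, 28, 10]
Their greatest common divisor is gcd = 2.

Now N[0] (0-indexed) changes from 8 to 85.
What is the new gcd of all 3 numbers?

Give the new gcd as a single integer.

Answer: 1

Derivation:
Numbers: [8, 28, 10], gcd = 2
Change: index 0, 8 -> 85
gcd of the OTHER numbers (without index 0): gcd([28, 10]) = 2
New gcd = gcd(g_others, new_val) = gcd(2, 85) = 1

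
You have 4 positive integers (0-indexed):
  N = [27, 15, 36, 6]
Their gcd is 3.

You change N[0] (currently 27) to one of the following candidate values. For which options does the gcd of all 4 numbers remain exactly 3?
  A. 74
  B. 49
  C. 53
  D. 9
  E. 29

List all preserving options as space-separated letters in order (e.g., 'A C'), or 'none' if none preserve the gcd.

Answer: D

Derivation:
Old gcd = 3; gcd of others (without N[0]) = 3
New gcd for candidate v: gcd(3, v). Preserves old gcd iff gcd(3, v) = 3.
  Option A: v=74, gcd(3,74)=1 -> changes
  Option B: v=49, gcd(3,49)=1 -> changes
  Option C: v=53, gcd(3,53)=1 -> changes
  Option D: v=9, gcd(3,9)=3 -> preserves
  Option E: v=29, gcd(3,29)=1 -> changes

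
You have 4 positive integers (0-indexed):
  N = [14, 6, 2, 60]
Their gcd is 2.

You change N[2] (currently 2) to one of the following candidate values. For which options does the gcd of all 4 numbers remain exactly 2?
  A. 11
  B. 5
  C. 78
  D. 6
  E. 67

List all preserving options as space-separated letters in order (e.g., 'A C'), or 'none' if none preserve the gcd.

Answer: C D

Derivation:
Old gcd = 2; gcd of others (without N[2]) = 2
New gcd for candidate v: gcd(2, v). Preserves old gcd iff gcd(2, v) = 2.
  Option A: v=11, gcd(2,11)=1 -> changes
  Option B: v=5, gcd(2,5)=1 -> changes
  Option C: v=78, gcd(2,78)=2 -> preserves
  Option D: v=6, gcd(2,6)=2 -> preserves
  Option E: v=67, gcd(2,67)=1 -> changes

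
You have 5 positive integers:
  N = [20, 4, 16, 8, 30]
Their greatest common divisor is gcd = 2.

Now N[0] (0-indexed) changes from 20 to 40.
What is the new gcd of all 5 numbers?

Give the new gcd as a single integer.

Answer: 2

Derivation:
Numbers: [20, 4, 16, 8, 30], gcd = 2
Change: index 0, 20 -> 40
gcd of the OTHER numbers (without index 0): gcd([4, 16, 8, 30]) = 2
New gcd = gcd(g_others, new_val) = gcd(2, 40) = 2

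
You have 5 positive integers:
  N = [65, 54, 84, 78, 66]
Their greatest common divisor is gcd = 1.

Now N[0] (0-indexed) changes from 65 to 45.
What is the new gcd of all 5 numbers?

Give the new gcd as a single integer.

Answer: 3

Derivation:
Numbers: [65, 54, 84, 78, 66], gcd = 1
Change: index 0, 65 -> 45
gcd of the OTHER numbers (without index 0): gcd([54, 84, 78, 66]) = 6
New gcd = gcd(g_others, new_val) = gcd(6, 45) = 3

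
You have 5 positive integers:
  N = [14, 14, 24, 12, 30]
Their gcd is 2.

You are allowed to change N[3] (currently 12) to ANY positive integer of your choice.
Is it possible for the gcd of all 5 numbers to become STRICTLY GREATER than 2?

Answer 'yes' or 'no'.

Answer: no

Derivation:
Current gcd = 2
gcd of all OTHER numbers (without N[3]=12): gcd([14, 14, 24, 30]) = 2
The new gcd after any change is gcd(2, new_value).
This can be at most 2.
Since 2 = old gcd 2, the gcd can only stay the same or decrease.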